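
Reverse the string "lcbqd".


Input string: 'lcbqd'
Operation: reverse character order
Original order: 'l' -> 'c' -> 'b' -> 'q' -> 'd'
Reversed order: 'd' -> 'q' -> 'b' -> 'c' -> 'l'
Result: dqbcl


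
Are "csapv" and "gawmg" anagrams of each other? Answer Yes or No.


String 1: 'csapv' -> sorted: 'acpsv'
String 2: 'gawmg' -> sorted: 'aggmw'
Compare sorted forms: 'acpsv' != 'aggmw'
Anagram: No


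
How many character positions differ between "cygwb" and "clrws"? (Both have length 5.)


String 1: 'cygwb'
String 2: 'clrws'
Compare each position: pos 0: 'c'=='c', pos 1: 'y'!='l', pos 2: 'g'!='r', pos 3: 'w'=='w', pos 4: 'b'!='s'
Differing positions: 3
Hamming distance: 3


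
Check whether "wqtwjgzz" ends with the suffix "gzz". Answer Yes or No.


Input string: 'wqtwjgzz'
Suffix to check: 'gzz'
Last 3 characters of input: 'gzz'
Match: True
Result: Yes


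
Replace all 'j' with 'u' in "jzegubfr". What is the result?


Input string: 'jzegubfr'
Operation: replace 'j' with 'u'
Positions of 'j': 0
After replacement: uzegubfr


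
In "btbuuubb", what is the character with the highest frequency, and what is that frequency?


Input: 'btbuuubb'
Operation: tally each character
Counts: 'b':4, 't':1, 'u':3
Maximum: 'b' appears 4 times


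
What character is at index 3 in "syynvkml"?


Input string: 'syynvkml'
Operation: get character at index 3
Index mapping: s[0]='s', s[1]='y', s[2]='y', s[3]='n'
Result: 'n'


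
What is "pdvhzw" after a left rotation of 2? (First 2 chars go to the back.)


Input: 'pdvhzw', shift = 2
Operation: split at index 2 and swap parts
Front part s[0:2] = 'pd'
Back part s[2:] = 'vhzw'
Rotated = back + front = 'vhzw' + 'pd'
Result: vhzwpd


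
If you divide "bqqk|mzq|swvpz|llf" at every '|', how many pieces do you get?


Input string: 'bqqk|mzq|swvpz|llf'
Delimiter: '|'
Split result: 'bqqk', 'mzq', 'swvpz', 'llf'
Number of parts: 4


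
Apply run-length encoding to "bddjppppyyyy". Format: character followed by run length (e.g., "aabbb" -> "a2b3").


Input: 'bddjppppyyyy'
Operation: identify consecutive runs
Runs: 'b' -> b1, 'dd' -> d2, 'j' -> j1, 'pppp' -> p4, 'yyyy' -> y4
Encoded: b1d2j1p4y4


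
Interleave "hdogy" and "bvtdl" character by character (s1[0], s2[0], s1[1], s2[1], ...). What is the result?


String 1: 'hdogy'
String 2: 'bvtdl'
Operation: alternate characters
Pairs: 'h'+'b', 'd'+'v', 'o'+'t', 'g'+'d', 'y'+'l'
Result: hbdvotgdyl


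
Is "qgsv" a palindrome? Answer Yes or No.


Input string: 'qgsv'
Reversed: 'vsgq'
Compare pairs: s[0]='q' vs s[3]='v' (mismatch), s[1]='g' vs s[2]='s' (mismatch)
Palindrome: No


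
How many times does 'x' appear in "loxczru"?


Input string: 'loxczru'
Target character: 'x'
Scan each position: s[2]='x'
Matches found at indices: 2
Total: 1


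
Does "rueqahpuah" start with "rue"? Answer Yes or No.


Input string: 'rueqahpuah'
Prefix to check: 'rue'
First 3 characters of input: 'rue'
Match: True
Result: Yes


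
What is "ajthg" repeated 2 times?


Input string: 'ajthg'
Operation: repeat 2 times
Concatenation: 'ajthg' + 'ajthg'
Result: ajthgajthg


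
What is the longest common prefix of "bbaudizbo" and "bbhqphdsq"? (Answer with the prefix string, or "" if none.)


String 1: 'bbaudizbo'
String 2: 'bbhqphdsq'
Compare position by position:
pos 0: 'b' vs 'b' match
pos 1: 'b' vs 'b' match
pos 2: 'a' vs 'h' differ -> stop
Longest common prefix: "bb" (length 2)


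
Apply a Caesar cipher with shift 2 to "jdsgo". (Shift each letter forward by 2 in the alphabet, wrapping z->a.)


Input: 'jdsgo', shift = 2
Operation: for each letter, (position + 2) mod 26
Mapping: 'j'(9+2=11)->'l', 'd'(3+2=5)->'f', 's'(18+2=20)->'u', 'g'(6+2=8)->'i', 'o'(14+2=16)->'q'
Result: lfuiq


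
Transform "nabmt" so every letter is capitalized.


Input string: 'nabmt'
Operation: convert each letter to uppercase
Mapping: 'n'->'N', 'a'->'A', 'b'->'B', 'm'->'M', 't'->'T'
Result: NABMT


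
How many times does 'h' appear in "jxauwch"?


Input string: 'jxauwch'
Target character: 'h'
Scan each position: s[6]='h'
Matches found at indices: 6
Total: 1


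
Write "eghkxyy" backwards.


Input string: 'eghkxyy'
Operation: reverse character order
Original order: 'e' -> 'g' -> 'h' -> 'k' -> 'x' -> 'y' -> 'y'
Reversed order: 'y' -> 'y' -> 'x' -> 'k' -> 'h' -> 'g' -> 'e'
Result: yyxkhge


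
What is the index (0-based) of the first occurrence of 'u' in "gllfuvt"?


Input string: 'gllfuvt'
Target: 'u'
Scanning left to right: s[0]='g', s[1]='l', s[2]='l', s[3]='f', s[4]='u'
First match at index: 4


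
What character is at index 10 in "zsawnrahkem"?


Input string: 'zsawnrahkem'
Operation: get character at index 10
Index mapping: s[0]='z', s[1]='s', s[2]='a', s[3]='w', s[4]='n', s[5]='r', s[6]='a', s[7]='h', s[8]='k', s[9]='e', s[10]='m'
Result: 'm'


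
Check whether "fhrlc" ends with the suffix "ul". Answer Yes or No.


Input string: 'fhrlc'
Suffix to check: 'ul'
Last 2 characters of input: 'lc'
Match: False
Result: No


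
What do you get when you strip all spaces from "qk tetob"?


Input string: 'qk tetob'
Operation: remove all spaces
Words: 'qk', 'tetob'
Join without spaces: qktetob


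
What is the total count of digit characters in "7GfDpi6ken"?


Input string: '7GfDpi6ken'
Operation: count digit characters (0-9)
Scan: '7'(digit), 'G', 'f', 'D', 'p', 'i', '6'(digit), 'k', 'e', 'n'
Digits found: 2
Result: 2


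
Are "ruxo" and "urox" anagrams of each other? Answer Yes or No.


String 1: 'ruxo' -> sorted: 'orux'
String 2: 'urox' -> sorted: 'orux'
Compare sorted forms: 'orux' == 'orux'
Anagram: Yes


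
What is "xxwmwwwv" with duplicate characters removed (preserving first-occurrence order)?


Input: 'xxwmwwwv'
Operation: keep first occurrence of each character
Scan: s[0]='x' new -> keep; s[1]='x' seen -> skip; s[2]='w' new -> keep; s[3]='m' new -> keep; s[4]='w' seen -> skip; s[5]='w' seen -> skip; s[6]='w' seen -> skip; s[7]='v' new -> keep
Result: xwmv


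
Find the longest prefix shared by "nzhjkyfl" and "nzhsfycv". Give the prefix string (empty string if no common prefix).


String 1: 'nzhjkyfl'
String 2: 'nzhsfycv'
Compare position by position:
pos 0: 'n' vs 'n' match
pos 1: 'z' vs 'z' match
pos 2: 'h' vs 'h' match
pos 3: 'j' vs 's' differ -> stop
Longest common prefix: "nzh" (length 3)


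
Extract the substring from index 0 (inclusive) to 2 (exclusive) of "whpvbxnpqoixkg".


Input string: 'whpvbxnpqoixkg'
Operation: slice [0:2]
Extract characters: s[0]='w', s[1]='h'
Result: wh


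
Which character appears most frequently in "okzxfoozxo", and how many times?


Input: 'okzxfoozxo'
Operation: tally each character
Counts: 'f':1, 'k':1, 'o':4, 'x':2, 'z':2
Maximum: 'o' appears 4 times


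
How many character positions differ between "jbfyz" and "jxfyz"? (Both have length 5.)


String 1: 'jbfyz'
String 2: 'jxfyz'
Compare each position: pos 0: 'j'=='j', pos 1: 'b'!='x', pos 2: 'f'=='f', pos 3: 'y'=='y', pos 4: 'z'=='z'
Differing positions: 1
Hamming distance: 1


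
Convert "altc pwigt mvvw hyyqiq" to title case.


Input string: 'altc pwigt mvvw hyyqiq'
Operation: capitalize first letter of each word
Word transformations: 'altc'->'Altc', 'pwigt'->'Pwigt', 'mvvw'->'Mvvw', 'hyyqiq'->'Hyyqiq'
Result: Altc Pwigt Mvvw Hyyqiq


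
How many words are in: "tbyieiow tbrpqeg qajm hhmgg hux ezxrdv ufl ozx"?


Input string: 'tbyieiow tbrpqeg qajm hhmgg hux ezxrdv ufl ozx'
Operation: split by spaces
Words found: 'tbyieiow', 'tbrpqeg', 'qajm', 'hhmgg', 'hux', 'ezxrdv', 'ufl', 'ozx'
Word count: 8


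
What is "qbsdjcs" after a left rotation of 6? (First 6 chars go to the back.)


Input: 'qbsdjcs', shift = 6
Operation: split at index 6 and swap parts
Front part s[0:6] = 'qbsdjc'
Back part s[6:] = 's'
Rotated = back + front = 's' + 'qbsdjc'
Result: sqbsdjc


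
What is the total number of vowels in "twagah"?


Input string: 'twagah'
Operation: count vowels (a, e, i, o, u)
Scan: s[0]='t', s[1]='w', s[2]='a' (vowel), s[3]='g', s[4]='a' (vowel), s[5]='h'
Vowels found: 2
Result: 2


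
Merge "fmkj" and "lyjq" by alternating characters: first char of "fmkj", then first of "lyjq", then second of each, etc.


String 1: 'fmkj'
String 2: 'lyjq'
Operation: alternate characters
Pairs: 'f'+'l', 'm'+'y', 'k'+'j', 'j'+'q'
Result: flmykjjq


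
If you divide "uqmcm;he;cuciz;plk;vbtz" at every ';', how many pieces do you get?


Input string: 'uqmcm;he;cuciz;plk;vbtz'
Delimiter: ';'
Split result: 'uqmcm', 'he', 'cuciz', 'plk', 'vbtz'
Number of parts: 5


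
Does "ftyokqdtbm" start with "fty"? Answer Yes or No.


Input string: 'ftyokqdtbm'
Prefix to check: 'fty'
First 3 characters of input: 'fty'
Match: True
Result: Yes


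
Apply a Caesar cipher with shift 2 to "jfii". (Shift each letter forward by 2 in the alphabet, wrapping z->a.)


Input: 'jfii', shift = 2
Operation: for each letter, (position + 2) mod 26
Mapping: 'j'(9+2=11)->'l', 'f'(5+2=7)->'h', 'i'(8+2=10)->'k', 'i'(8+2=10)->'k'
Result: lhkk


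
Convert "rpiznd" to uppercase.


Input string: 'rpiznd'
Operation: convert each letter to uppercase
Mapping: 'r'->'R', 'p'->'P', 'i'->'I', 'z'->'Z', 'n'->'N', 'd'->'D'
Result: RPIZND


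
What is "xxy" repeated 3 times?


Input string: 'xxy'
Operation: repeat 3 times
Concatenation: 'xxy' + 'xxy' + 'xxy'
Result: xxyxxyxxy


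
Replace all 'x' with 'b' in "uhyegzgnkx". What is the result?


Input string: 'uhyegzgnkx'
Operation: replace 'x' with 'b'
Positions of 'x': 9
After replacement: uhyegzgnkb


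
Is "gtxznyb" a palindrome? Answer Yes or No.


Input string: 'gtxznyb'
Reversed: 'bynzxtg'
Compare pairs: s[0]='g' vs s[6]='b' (mismatch), s[1]='t' vs s[5]='y' (mismatch), s[2]='x' vs s[4]='n' (mismatch)
Palindrome: No


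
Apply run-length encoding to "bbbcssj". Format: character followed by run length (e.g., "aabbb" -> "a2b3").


Input: 'bbbcssj'
Operation: identify consecutive runs
Runs: 'bbb' -> b3, 'c' -> c1, 'ss' -> s2, 'j' -> j1
Encoded: b3c1s2j1


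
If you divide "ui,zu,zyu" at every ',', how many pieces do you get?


Input string: 'ui,zu,zyu'
Delimiter: ','
Split result: 'ui', 'zu', 'zyu'
Number of parts: 3


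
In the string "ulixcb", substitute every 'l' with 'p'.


Input string: 'ulixcb'
Operation: replace 'l' with 'p'
Positions of 'l': 1
After replacement: upixcb


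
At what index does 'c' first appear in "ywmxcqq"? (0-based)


Input string: 'ywmxcqq'
Target: 'c'
Scanning left to right: s[0]='y', s[1]='w', s[2]='m', s[3]='x', s[4]='c'
First match at index: 4


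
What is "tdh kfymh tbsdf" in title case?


Input string: 'tdh kfymh tbsdf'
Operation: capitalize first letter of each word
Word transformations: 'tdh'->'Tdh', 'kfymh'->'Kfymh', 'tbsdf'->'Tbsdf'
Result: Tdh Kfymh Tbsdf


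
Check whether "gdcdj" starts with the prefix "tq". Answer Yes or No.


Input string: 'gdcdj'
Prefix to check: 'tq'
First 2 characters of input: 'gd'
Match: False
Result: No


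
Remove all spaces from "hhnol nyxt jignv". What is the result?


Input string: 'hhnol nyxt jignv'
Operation: remove all spaces
Words: 'hhnol', 'nyxt', 'jignv'
Join without spaces: hhnolnyxtjignv


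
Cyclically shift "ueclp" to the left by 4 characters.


Input: 'ueclp', shift = 4
Operation: split at index 4 and swap parts
Front part s[0:4] = 'uecl'
Back part s[4:] = 'p'
Rotated = back + front = 'p' + 'uecl'
Result: puecl


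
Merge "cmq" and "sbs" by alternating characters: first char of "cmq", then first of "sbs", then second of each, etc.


String 1: 'cmq'
String 2: 'sbs'
Operation: alternate characters
Pairs: 'c'+'s', 'm'+'b', 'q'+'s'
Result: csmbqs


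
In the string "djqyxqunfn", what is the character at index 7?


Input string: 'djqyxqunfn'
Operation: get character at index 7
Index mapping: s[0]='d', s[1]='j', s[2]='q', s[3]='y', s[4]='x', s[5]='q', s[6]='u', s[7]='n'
Result: 'n'


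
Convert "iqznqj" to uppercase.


Input string: 'iqznqj'
Operation: convert each letter to uppercase
Mapping: 'i'->'I', 'q'->'Q', 'z'->'Z', 'n'->'N', 'q'->'Q', 'j'->'J'
Result: IQZNQJ


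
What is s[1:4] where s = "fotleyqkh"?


Input string: 'fotleyqkh'
Operation: slice [1:4]
Extract characters: s[1]='o', s[2]='t', s[3]='l'
Result: otl


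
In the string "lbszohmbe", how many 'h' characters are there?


Input string: 'lbszohmbe'
Target character: 'h'
Scan each position: s[5]='h'
Matches found at indices: 5
Total: 1


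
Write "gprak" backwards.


Input string: 'gprak'
Operation: reverse character order
Original order: 'g' -> 'p' -> 'r' -> 'a' -> 'k'
Reversed order: 'k' -> 'a' -> 'r' -> 'p' -> 'g'
Result: karpg


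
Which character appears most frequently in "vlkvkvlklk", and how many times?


Input: 'vlkvkvlklk'
Operation: tally each character
Counts: 'k':4, 'l':3, 'v':3
Maximum: 'k' appears 4 times


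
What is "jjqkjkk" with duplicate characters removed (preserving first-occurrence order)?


Input: 'jjqkjkk'
Operation: keep first occurrence of each character
Scan: s[0]='j' new -> keep; s[1]='j' seen -> skip; s[2]='q' new -> keep; s[3]='k' new -> keep; s[4]='j' seen -> skip; s[5]='k' seen -> skip; s[6]='k' seen -> skip
Result: jqk


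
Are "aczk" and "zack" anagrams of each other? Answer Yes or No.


String 1: 'aczk' -> sorted: 'ackz'
String 2: 'zack' -> sorted: 'ackz'
Compare sorted forms: 'ackz' == 'ackz'
Anagram: Yes


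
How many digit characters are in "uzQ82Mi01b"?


Input string: 'uzQ82Mi01b'
Operation: count digit characters (0-9)
Scan: 'u', 'z', 'Q', '8'(digit), '2'(digit), 'M', 'i', '0'(digit), '1'(digit), 'b'
Digits found: 4
Result: 4


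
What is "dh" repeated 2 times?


Input string: 'dh'
Operation: repeat 2 times
Concatenation: 'dh' + 'dh'
Result: dhdh


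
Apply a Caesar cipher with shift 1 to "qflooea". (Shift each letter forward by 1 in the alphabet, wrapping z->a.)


Input: 'qflooea', shift = 1
Operation: for each letter, (position + 1) mod 26
Mapping: 'q'(16+1=17)->'r', 'f'(5+1=6)->'g', 'l'(11+1=12)->'m', 'o'(14+1=15)->'p', 'o'(14+1=15)->'p', 'e'(4+1=5)->'f', 'a'(0+1=1)->'b'
Result: rgmppfb


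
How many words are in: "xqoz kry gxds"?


Input string: 'xqoz kry gxds'
Operation: split by spaces
Words found: 'xqoz', 'kry', 'gxds'
Word count: 3


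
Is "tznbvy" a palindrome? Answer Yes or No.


Input string: 'tznbvy'
Reversed: 'yvbnzt'
Compare pairs: s[0]='t' vs s[5]='y' (mismatch), s[1]='z' vs s[4]='v' (mismatch), s[2]='n' vs s[3]='b' (mismatch)
Palindrome: No


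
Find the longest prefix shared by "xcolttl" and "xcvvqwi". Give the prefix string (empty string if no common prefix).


String 1: 'xcolttl'
String 2: 'xcvvqwi'
Compare position by position:
pos 0: 'x' vs 'x' match
pos 1: 'c' vs 'c' match
pos 2: 'o' vs 'v' differ -> stop
Longest common prefix: "xc" (length 2)


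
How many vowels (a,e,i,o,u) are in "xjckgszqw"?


Input string: 'xjckgszqw'
Operation: count vowels (a, e, i, o, u)
Scan: s[0]='x', s[1]='j', s[2]='c', s[3]='k', s[4]='g', s[5]='s', s[6]='z', s[7]='q', s[8]='w'
Vowels found: 0
Result: 0


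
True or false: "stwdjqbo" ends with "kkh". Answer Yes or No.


Input string: 'stwdjqbo'
Suffix to check: 'kkh'
Last 3 characters of input: 'qbo'
Match: False
Result: No


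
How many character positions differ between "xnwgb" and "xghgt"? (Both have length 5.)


String 1: 'xnwgb'
String 2: 'xghgt'
Compare each position: pos 0: 'x'=='x', pos 1: 'n'!='g', pos 2: 'w'!='h', pos 3: 'g'=='g', pos 4: 'b'!='t'
Differing positions: 3
Hamming distance: 3


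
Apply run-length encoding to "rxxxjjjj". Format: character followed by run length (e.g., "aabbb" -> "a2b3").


Input: 'rxxxjjjj'
Operation: identify consecutive runs
Runs: 'r' -> r1, 'xxx' -> x3, 'jjjj' -> j4
Encoded: r1x3j4


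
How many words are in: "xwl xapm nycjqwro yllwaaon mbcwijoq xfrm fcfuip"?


Input string: 'xwl xapm nycjqwro yllwaaon mbcwijoq xfrm fcfuip'
Operation: split by spaces
Words found: 'xwl', 'xapm', 'nycjqwro', 'yllwaaon', 'mbcwijoq', 'xfrm', 'fcfuip'
Word count: 7


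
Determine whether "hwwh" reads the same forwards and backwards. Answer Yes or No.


Input string: 'hwwh'
Reversed: 'hwwh'
Compare pairs: s[0]='h' vs s[3]='h' (match), s[1]='w' vs s[2]='w' (match)
Palindrome: Yes


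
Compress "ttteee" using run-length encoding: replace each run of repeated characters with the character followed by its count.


Input: 'ttteee'
Operation: identify consecutive runs
Runs: 'ttt' -> t3, 'eee' -> e3
Encoded: t3e3


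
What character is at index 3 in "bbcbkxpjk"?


Input string: 'bbcbkxpjk'
Operation: get character at index 3
Index mapping: s[0]='b', s[1]='b', s[2]='c', s[3]='b'
Result: 'b'


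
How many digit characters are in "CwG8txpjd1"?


Input string: 'CwG8txpjd1'
Operation: count digit characters (0-9)
Scan: 'C', 'w', 'G', '8'(digit), 't', 'x', 'p', 'j', 'd', '1'(digit)
Digits found: 2
Result: 2


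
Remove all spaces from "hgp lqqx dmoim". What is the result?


Input string: 'hgp lqqx dmoim'
Operation: remove all spaces
Words: 'hgp', 'lqqx', 'dmoim'
Join without spaces: hgplqqxdmoim


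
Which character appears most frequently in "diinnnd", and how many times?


Input: 'diinnnd'
Operation: tally each character
Counts: 'd':2, 'i':2, 'n':3
Maximum: 'n' appears 3 times


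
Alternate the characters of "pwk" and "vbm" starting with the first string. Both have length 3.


String 1: 'pwk'
String 2: 'vbm'
Operation: alternate characters
Pairs: 'p'+'v', 'w'+'b', 'k'+'m'
Result: pvwbkm


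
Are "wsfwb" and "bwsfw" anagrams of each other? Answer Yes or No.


String 1: 'wsfwb' -> sorted: 'bfsww'
String 2: 'bwsfw' -> sorted: 'bfsww'
Compare sorted forms: 'bfsww' == 'bfsww'
Anagram: Yes


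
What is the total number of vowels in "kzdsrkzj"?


Input string: 'kzdsrkzj'
Operation: count vowels (a, e, i, o, u)
Scan: s[0]='k', s[1]='z', s[2]='d', s[3]='s', s[4]='r', s[5]='k', s[6]='z', s[7]='j'
Vowels found: 0
Result: 0


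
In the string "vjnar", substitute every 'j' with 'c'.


Input string: 'vjnar'
Operation: replace 'j' with 'c'
Positions of 'j': 1
After replacement: vcnar


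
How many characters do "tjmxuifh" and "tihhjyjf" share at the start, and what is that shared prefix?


String 1: 'tjmxuifh'
String 2: 'tihhjyjf'
Compare position by position:
pos 0: 't' vs 't' match
pos 1: 'j' vs 'i' differ -> stop
Longest common prefix: "t" (length 1)


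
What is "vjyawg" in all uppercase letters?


Input string: 'vjyawg'
Operation: convert each letter to uppercase
Mapping: 'v'->'V', 'j'->'J', 'y'->'Y', 'a'->'A', 'w'->'W', 'g'->'G'
Result: VJYAWG


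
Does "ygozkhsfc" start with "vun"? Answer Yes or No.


Input string: 'ygozkhsfc'
Prefix to check: 'vun'
First 3 characters of input: 'ygo'
Match: False
Result: No


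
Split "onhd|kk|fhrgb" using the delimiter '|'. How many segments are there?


Input string: 'onhd|kk|fhrgb'
Delimiter: '|'
Split result: 'onhd', 'kk', 'fhrgb'
Number of parts: 3


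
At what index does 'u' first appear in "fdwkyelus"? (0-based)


Input string: 'fdwkyelus'
Target: 'u'
Scanning left to right: s[0]='f', s[1]='d', s[2]='w', s[3]='k', s[4]='y', s[5]='e', s[6]='l', s[7]='u'
First match at index: 7


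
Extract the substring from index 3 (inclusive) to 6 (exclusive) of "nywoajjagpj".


Input string: 'nywoajjagpj'
Operation: slice [3:6]
Extract characters: s[3]='o', s[4]='a', s[5]='j'
Result: oaj


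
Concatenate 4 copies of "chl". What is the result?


Input string: 'chl'
Operation: repeat 4 times
Concatenation: 'chl' + 'chl' + 'chl' + 'chl'
Result: chlchlchlchl


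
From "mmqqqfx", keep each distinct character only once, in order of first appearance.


Input: 'mmqqqfx'
Operation: keep first occurrence of each character
Scan: s[0]='m' new -> keep; s[1]='m' seen -> skip; s[2]='q' new -> keep; s[3]='q' seen -> skip; s[4]='q' seen -> skip; s[5]='f' new -> keep; s[6]='x' new -> keep
Result: mqfx


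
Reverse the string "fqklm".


Input string: 'fqklm'
Operation: reverse character order
Original order: 'f' -> 'q' -> 'k' -> 'l' -> 'm'
Reversed order: 'm' -> 'l' -> 'k' -> 'q' -> 'f'
Result: mlkqf


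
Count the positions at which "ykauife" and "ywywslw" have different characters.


String 1: 'ykauife'
String 2: 'ywywslw'
Compare each position: pos 0: 'y'=='y', pos 1: 'k'!='w', pos 2: 'a'!='y', pos 3: 'u'!='w', pos 4: 'i'!='s', pos 5: 'f'!='l', pos 6: 'e'!='w'
Differing positions: 6
Hamming distance: 6


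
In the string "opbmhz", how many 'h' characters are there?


Input string: 'opbmhz'
Target character: 'h'
Scan each position: s[4]='h'
Matches found at indices: 4
Total: 1


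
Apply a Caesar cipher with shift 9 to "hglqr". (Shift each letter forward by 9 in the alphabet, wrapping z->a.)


Input: 'hglqr', shift = 9
Operation: for each letter, (position + 9) mod 26
Mapping: 'h'(7+9=16)->'q', 'g'(6+9=15)->'p', 'l'(11+9=20)->'u', 'q'(16+9=25)->'z', 'r'(17+9=26, 26 mod 26=0)->'a'
Result: qpuza


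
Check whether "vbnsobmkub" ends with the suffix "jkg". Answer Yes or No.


Input string: 'vbnsobmkub'
Suffix to check: 'jkg'
Last 3 characters of input: 'kub'
Match: False
Result: No


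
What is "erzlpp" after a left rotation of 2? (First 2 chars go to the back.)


Input: 'erzlpp', shift = 2
Operation: split at index 2 and swap parts
Front part s[0:2] = 'er'
Back part s[2:] = 'zlpp'
Rotated = back + front = 'zlpp' + 'er'
Result: zlpper


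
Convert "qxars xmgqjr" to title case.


Input string: 'qxars xmgqjr'
Operation: capitalize first letter of each word
Word transformations: 'qxars'->'Qxars', 'xmgqjr'->'Xmgqjr'
Result: Qxars Xmgqjr


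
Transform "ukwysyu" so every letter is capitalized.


Input string: 'ukwysyu'
Operation: convert each letter to uppercase
Mapping: 'u'->'U', 'k'->'K', 'w'->'W', 'y'->'Y', 's'->'S', 'y'->'Y', 'u'->'U'
Result: UKWYSYU


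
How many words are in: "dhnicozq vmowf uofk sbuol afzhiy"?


Input string: 'dhnicozq vmowf uofk sbuol afzhiy'
Operation: split by spaces
Words found: 'dhnicozq', 'vmowf', 'uofk', 'sbuol', 'afzhiy'
Word count: 5


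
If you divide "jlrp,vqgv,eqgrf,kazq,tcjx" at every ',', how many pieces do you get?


Input string: 'jlrp,vqgv,eqgrf,kazq,tcjx'
Delimiter: ','
Split result: 'jlrp', 'vqgv', 'eqgrf', 'kazq', 'tcjx'
Number of parts: 5


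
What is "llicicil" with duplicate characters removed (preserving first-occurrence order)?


Input: 'llicicil'
Operation: keep first occurrence of each character
Scan: s[0]='l' new -> keep; s[1]='l' seen -> skip; s[2]='i' new -> keep; s[3]='c' new -> keep; s[4]='i' seen -> skip; s[5]='c' seen -> skip; s[6]='i' seen -> skip; s[7]='l' seen -> skip
Result: lic


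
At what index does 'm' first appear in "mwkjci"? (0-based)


Input string: 'mwkjci'
Target: 'm'
Scanning left to right: s[0]='m'
First match at index: 0


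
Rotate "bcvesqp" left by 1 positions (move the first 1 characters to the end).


Input: 'bcvesqp', shift = 1
Operation: split at index 1 and swap parts
Front part s[0:1] = 'b'
Back part s[1:] = 'cvesqp'
Rotated = back + front = 'cvesqp' + 'b'
Result: cvesqpb


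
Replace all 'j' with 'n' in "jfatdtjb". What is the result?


Input string: 'jfatdtjb'
Operation: replace 'j' with 'n'
Positions of 'j': 0, 6
After replacement: nfatdtnb


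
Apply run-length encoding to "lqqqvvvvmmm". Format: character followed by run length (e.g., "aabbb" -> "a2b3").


Input: 'lqqqvvvvmmm'
Operation: identify consecutive runs
Runs: 'l' -> l1, 'qqq' -> q3, 'vvvv' -> v4, 'mmm' -> m3
Encoded: l1q3v4m3


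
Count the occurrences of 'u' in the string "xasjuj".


Input string: 'xasjuj'
Target character: 'u'
Scan each position: s[4]='u'
Matches found at indices: 4
Total: 1


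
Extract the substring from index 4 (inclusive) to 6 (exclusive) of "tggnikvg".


Input string: 'tggnikvg'
Operation: slice [4:6]
Extract characters: s[4]='i', s[5]='k'
Result: ik


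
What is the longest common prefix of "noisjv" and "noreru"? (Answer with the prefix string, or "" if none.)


String 1: 'noisjv'
String 2: 'noreru'
Compare position by position:
pos 0: 'n' vs 'n' match
pos 1: 'o' vs 'o' match
pos 2: 'i' vs 'r' differ -> stop
Longest common prefix: "no" (length 2)


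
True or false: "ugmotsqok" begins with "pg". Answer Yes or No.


Input string: 'ugmotsqok'
Prefix to check: 'pg'
First 2 characters of input: 'ug'
Match: False
Result: No


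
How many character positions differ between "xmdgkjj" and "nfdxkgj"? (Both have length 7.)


String 1: 'xmdgkjj'
String 2: 'nfdxkgj'
Compare each position: pos 0: 'x'!='n', pos 1: 'm'!='f', pos 2: 'd'=='d', pos 3: 'g'!='x', pos 4: 'k'=='k', pos 5: 'j'!='g', pos 6: 'j'=='j'
Differing positions: 4
Hamming distance: 4


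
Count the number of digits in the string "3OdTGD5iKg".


Input string: '3OdTGD5iKg'
Operation: count digit characters (0-9)
Scan: '3'(digit), 'O', 'd', 'T', 'G', 'D', '5'(digit), 'i', 'K', 'g'
Digits found: 2
Result: 2


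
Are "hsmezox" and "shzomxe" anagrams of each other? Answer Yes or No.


String 1: 'hsmezox' -> sorted: 'ehmosxz'
String 2: 'shzomxe' -> sorted: 'ehmosxz'
Compare sorted forms: 'ehmosxz' == 'ehmosxz'
Anagram: Yes


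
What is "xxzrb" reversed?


Input string: 'xxzrb'
Operation: reverse character order
Original order: 'x' -> 'x' -> 'z' -> 'r' -> 'b'
Reversed order: 'b' -> 'r' -> 'z' -> 'x' -> 'x'
Result: brzxx


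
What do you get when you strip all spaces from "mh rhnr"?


Input string: 'mh rhnr'
Operation: remove all spaces
Words: 'mh', 'rhnr'
Join without spaces: mhrhnr


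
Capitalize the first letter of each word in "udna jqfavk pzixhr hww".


Input string: 'udna jqfavk pzixhr hww'
Operation: capitalize first letter of each word
Word transformations: 'udna'->'Udna', 'jqfavk'->'Jqfavk', 'pzixhr'->'Pzixhr', 'hww'->'Hww'
Result: Udna Jqfavk Pzixhr Hww


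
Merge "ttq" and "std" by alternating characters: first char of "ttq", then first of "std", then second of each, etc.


String 1: 'ttq'
String 2: 'std'
Operation: alternate characters
Pairs: 't'+'s', 't'+'t', 'q'+'d'
Result: tsttqd


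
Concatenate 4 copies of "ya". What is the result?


Input string: 'ya'
Operation: repeat 4 times
Concatenation: 'ya' + 'ya' + 'ya' + 'ya'
Result: yayayaya


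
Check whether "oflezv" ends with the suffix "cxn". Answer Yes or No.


Input string: 'oflezv'
Suffix to check: 'cxn'
Last 3 characters of input: 'ezv'
Match: False
Result: No


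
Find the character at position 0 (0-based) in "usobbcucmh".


Input string: 'usobbcucmh'
Operation: get character at index 0
Index mapping: s[0]='u'
Result: 'u'


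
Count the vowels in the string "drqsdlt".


Input string: 'drqsdlt'
Operation: count vowels (a, e, i, o, u)
Scan: s[0]='d', s[1]='r', s[2]='q', s[3]='s', s[4]='d', s[5]='l', s[6]='t'
Vowels found: 0
Result: 0


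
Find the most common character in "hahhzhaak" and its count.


Input: 'hahhzhaak'
Operation: tally each character
Counts: 'a':3, 'h':4, 'k':1, 'z':1
Maximum: 'h' appears 4 times


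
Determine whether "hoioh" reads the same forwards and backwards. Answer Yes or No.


Input string: 'hoioh'
Reversed: 'hoioh'
Compare pairs: s[0]='h' vs s[4]='h' (match), s[1]='o' vs s[3]='o' (match)
Palindrome: Yes


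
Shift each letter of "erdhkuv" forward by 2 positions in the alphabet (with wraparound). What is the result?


Input: 'erdhkuv', shift = 2
Operation: for each letter, (position + 2) mod 26
Mapping: 'e'(4+2=6)->'g', 'r'(17+2=19)->'t', 'd'(3+2=5)->'f', 'h'(7+2=9)->'j', 'k'(10+2=12)->'m', 'u'(20+2=22)->'w', 'v'(21+2=23)->'x'
Result: gtfjmwx


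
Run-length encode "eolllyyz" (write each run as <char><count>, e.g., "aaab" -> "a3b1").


Input: 'eolllyyz'
Operation: identify consecutive runs
Runs: 'e' -> e1, 'o' -> o1, 'lll' -> l3, 'yy' -> y2, 'z' -> z1
Encoded: e1o1l3y2z1


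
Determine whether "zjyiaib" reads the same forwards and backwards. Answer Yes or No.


Input string: 'zjyiaib'
Reversed: 'biaiyjz'
Compare pairs: s[0]='z' vs s[6]='b' (mismatch), s[1]='j' vs s[5]='i' (mismatch), s[2]='y' vs s[4]='a' (mismatch)
Palindrome: No


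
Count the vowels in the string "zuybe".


Input string: 'zuybe'
Operation: count vowels (a, e, i, o, u)
Scan: s[0]='z', s[1]='u' (vowel), s[2]='y', s[3]='b', s[4]='e' (vowel)
Vowels found: 2
Result: 2


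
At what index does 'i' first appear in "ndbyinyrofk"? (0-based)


Input string: 'ndbyinyrofk'
Target: 'i'
Scanning left to right: s[0]='n', s[1]='d', s[2]='b', s[3]='y', s[4]='i'
First match at index: 4


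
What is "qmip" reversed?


Input string: 'qmip'
Operation: reverse character order
Original order: 'q' -> 'm' -> 'i' -> 'p'
Reversed order: 'p' -> 'i' -> 'm' -> 'q'
Result: pimq


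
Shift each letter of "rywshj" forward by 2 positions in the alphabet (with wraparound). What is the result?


Input: 'rywshj', shift = 2
Operation: for each letter, (position + 2) mod 26
Mapping: 'r'(17+2=19)->'t', 'y'(24+2=26, 26 mod 26=0)->'a', 'w'(22+2=24)->'y', 's'(18+2=20)->'u', 'h'(7+2=9)->'j', 'j'(9+2=11)->'l'
Result: tayujl


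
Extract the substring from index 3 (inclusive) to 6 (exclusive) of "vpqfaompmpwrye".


Input string: 'vpqfaompmpwrye'
Operation: slice [3:6]
Extract characters: s[3]='f', s[4]='a', s[5]='o'
Result: fao


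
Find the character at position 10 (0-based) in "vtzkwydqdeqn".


Input string: 'vtzkwydqdeqn'
Operation: get character at index 10
Index mapping: s[0]='v', s[1]='t', s[2]='z', s[3]='k', s[4]='w', s[5]='y', s[6]='d', s[7]='q', s[8]='d', s[9]='e', s[10]='q'
Result: 'q'


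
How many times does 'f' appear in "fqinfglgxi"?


Input string: 'fqinfglgxi'
Target character: 'f'
Scan each position: s[0]='f', s[4]='f'
Matches found at indices: 0, 4
Total: 2


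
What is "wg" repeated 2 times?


Input string: 'wg'
Operation: repeat 2 times
Concatenation: 'wg' + 'wg'
Result: wgwg


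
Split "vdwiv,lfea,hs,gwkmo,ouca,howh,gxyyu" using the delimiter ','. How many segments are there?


Input string: 'vdwiv,lfea,hs,gwkmo,ouca,howh,gxyyu'
Delimiter: ','
Split result: 'vdwiv', 'lfea', 'hs', 'gwkmo', 'ouca', 'howh', 'gxyyu'
Number of parts: 7


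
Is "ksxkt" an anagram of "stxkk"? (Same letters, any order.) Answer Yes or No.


String 1: 'stxkk' -> sorted: 'kkstx'
String 2: 'ksxkt' -> sorted: 'kkstx'
Compare sorted forms: 'kkstx' == 'kkstx'
Anagram: Yes


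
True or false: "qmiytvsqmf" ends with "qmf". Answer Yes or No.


Input string: 'qmiytvsqmf'
Suffix to check: 'qmf'
Last 3 characters of input: 'qmf'
Match: True
Result: Yes


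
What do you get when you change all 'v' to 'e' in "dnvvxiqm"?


Input string: 'dnvvxiqm'
Operation: replace 'v' with 'e'
Positions of 'v': 2, 3
After replacement: dneexiqm


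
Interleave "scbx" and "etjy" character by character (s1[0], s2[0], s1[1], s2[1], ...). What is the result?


String 1: 'scbx'
String 2: 'etjy'
Operation: alternate characters
Pairs: 's'+'e', 'c'+'t', 'b'+'j', 'x'+'y'
Result: sectbjxy


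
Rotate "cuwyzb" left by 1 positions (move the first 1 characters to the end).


Input: 'cuwyzb', shift = 1
Operation: split at index 1 and swap parts
Front part s[0:1] = 'c'
Back part s[1:] = 'uwyzb'
Rotated = back + front = 'uwyzb' + 'c'
Result: uwyzbc


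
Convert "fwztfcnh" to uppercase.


Input string: 'fwztfcnh'
Operation: convert each letter to uppercase
Mapping: 'f'->'F', 'w'->'W', 'z'->'Z', 't'->'T', 'f'->'F', 'c'->'C', 'n'->'N', 'h'->'H'
Result: FWZTFCNH


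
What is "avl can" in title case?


Input string: 'avl can'
Operation: capitalize first letter of each word
Word transformations: 'avl'->'Avl', 'can'->'Can'
Result: Avl Can


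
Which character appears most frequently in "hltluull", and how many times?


Input: 'hltluull'
Operation: tally each character
Counts: 'h':1, 'l':4, 't':1, 'u':2
Maximum: 'l' appears 4 times


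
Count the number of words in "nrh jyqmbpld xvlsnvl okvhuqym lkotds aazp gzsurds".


Input string: 'nrh jyqmbpld xvlsnvl okvhuqym lkotds aazp gzsurds'
Operation: split by spaces
Words found: 'nrh', 'jyqmbpld', 'xvlsnvl', 'okvhuqym', 'lkotds', 'aazp', 'gzsurds'
Word count: 7


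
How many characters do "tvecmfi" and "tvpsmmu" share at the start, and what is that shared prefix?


String 1: 'tvecmfi'
String 2: 'tvpsmmu'
Compare position by position:
pos 0: 't' vs 't' match
pos 1: 'v' vs 'v' match
pos 2: 'e' vs 'p' differ -> stop
Longest common prefix: "tv" (length 2)


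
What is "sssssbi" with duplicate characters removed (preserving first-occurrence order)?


Input: 'sssssbi'
Operation: keep first occurrence of each character
Scan: s[0]='s' new -> keep; s[1]='s' seen -> skip; s[2]='s' seen -> skip; s[3]='s' seen -> skip; s[4]='s' seen -> skip; s[5]='b' new -> keep; s[6]='i' new -> keep
Result: sbi


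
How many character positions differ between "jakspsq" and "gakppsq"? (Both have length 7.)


String 1: 'jakspsq'
String 2: 'gakppsq'
Compare each position: pos 0: 'j'!='g', pos 1: 'a'=='a', pos 2: 'k'=='k', pos 3: 's'!='p', pos 4: 'p'=='p', pos 5: 's'=='s', pos 6: 'q'=='q'
Differing positions: 2
Hamming distance: 2


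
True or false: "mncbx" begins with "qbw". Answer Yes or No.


Input string: 'mncbx'
Prefix to check: 'qbw'
First 3 characters of input: 'mnc'
Match: False
Result: No


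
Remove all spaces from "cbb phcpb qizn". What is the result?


Input string: 'cbb phcpb qizn'
Operation: remove all spaces
Words: 'cbb', 'phcpb', 'qizn'
Join without spaces: cbbphcpbqizn


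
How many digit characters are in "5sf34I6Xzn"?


Input string: '5sf34I6Xzn'
Operation: count digit characters (0-9)
Scan: '5'(digit), 's', 'f', '3'(digit), '4'(digit), 'I', '6'(digit), 'X', 'z', 'n'
Digits found: 4
Result: 4


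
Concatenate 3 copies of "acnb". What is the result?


Input string: 'acnb'
Operation: repeat 3 times
Concatenation: 'acnb' + 'acnb' + 'acnb'
Result: acnbacnbacnb


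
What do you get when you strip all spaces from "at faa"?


Input string: 'at faa'
Operation: remove all spaces
Words: 'at', 'faa'
Join without spaces: atfaa


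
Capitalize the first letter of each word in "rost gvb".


Input string: 'rost gvb'
Operation: capitalize first letter of each word
Word transformations: 'rost'->'Rost', 'gvb'->'Gvb'
Result: Rost Gvb


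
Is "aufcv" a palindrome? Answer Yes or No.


Input string: 'aufcv'
Reversed: 'vcfua'
Compare pairs: s[0]='a' vs s[4]='v' (mismatch), s[1]='u' vs s[3]='c' (mismatch)
Palindrome: No


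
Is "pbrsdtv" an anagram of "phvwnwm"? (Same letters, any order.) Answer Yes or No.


String 1: 'phvwnwm' -> sorted: 'hmnpvww'
String 2: 'pbrsdtv' -> sorted: 'bdprstv'
Compare sorted forms: 'hmnpvww' != 'bdprstv'
Anagram: No


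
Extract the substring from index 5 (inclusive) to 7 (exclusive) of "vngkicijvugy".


Input string: 'vngkicijvugy'
Operation: slice [5:7]
Extract characters: s[5]='c', s[6]='i'
Result: ci


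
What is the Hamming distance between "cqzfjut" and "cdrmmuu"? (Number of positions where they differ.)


String 1: 'cqzfjut'
String 2: 'cdrmmuu'
Compare each position: pos 0: 'c'=='c', pos 1: 'q'!='d', pos 2: 'z'!='r', pos 3: 'f'!='m', pos 4: 'j'!='m', pos 5: 'u'=='u', pos 6: 't'!='u'
Differing positions: 5
Hamming distance: 5


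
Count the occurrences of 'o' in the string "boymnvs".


Input string: 'boymnvs'
Target character: 'o'
Scan each position: s[1]='o'
Matches found at indices: 1
Total: 1


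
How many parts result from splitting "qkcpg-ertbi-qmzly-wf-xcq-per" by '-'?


Input string: 'qkcpg-ertbi-qmzly-wf-xcq-per'
Delimiter: '-'
Split result: 'qkcpg', 'ertbi', 'qmzly', 'wf', 'xcq', 'per'
Number of parts: 6


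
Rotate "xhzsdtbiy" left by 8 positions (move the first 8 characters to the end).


Input: 'xhzsdtbiy', shift = 8
Operation: split at index 8 and swap parts
Front part s[0:8] = 'xhzsdtbi'
Back part s[8:] = 'y'
Rotated = back + front = 'y' + 'xhzsdtbi'
Result: yxhzsdtbi


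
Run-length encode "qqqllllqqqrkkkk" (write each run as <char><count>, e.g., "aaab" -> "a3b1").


Input: 'qqqllllqqqrkkkk'
Operation: identify consecutive runs
Runs: 'qqq' -> q3, 'llll' -> l4, 'qqq' -> q3, 'r' -> r1, 'kkkk' -> k4
Encoded: q3l4q3r1k4


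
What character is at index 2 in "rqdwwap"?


Input string: 'rqdwwap'
Operation: get character at index 2
Index mapping: s[0]='r', s[1]='q', s[2]='d'
Result: 'd'


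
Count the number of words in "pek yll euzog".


Input string: 'pek yll euzog'
Operation: split by spaces
Words found: 'pek', 'yll', 'euzog'
Word count: 3


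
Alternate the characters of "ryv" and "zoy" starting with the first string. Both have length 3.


String 1: 'ryv'
String 2: 'zoy'
Operation: alternate characters
Pairs: 'r'+'z', 'y'+'o', 'v'+'y'
Result: rzyovy


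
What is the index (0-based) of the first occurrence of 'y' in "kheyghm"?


Input string: 'kheyghm'
Target: 'y'
Scanning left to right: s[0]='k', s[1]='h', s[2]='e', s[3]='y'
First match at index: 3


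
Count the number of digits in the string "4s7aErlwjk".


Input string: '4s7aErlwjk'
Operation: count digit characters (0-9)
Scan: '4'(digit), 's', '7'(digit), 'a', 'E', 'r', 'l', 'w', 'j', 'k'
Digits found: 2
Result: 2


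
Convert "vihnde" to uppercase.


Input string: 'vihnde'
Operation: convert each letter to uppercase
Mapping: 'v'->'V', 'i'->'I', 'h'->'H', 'n'->'N', 'd'->'D', 'e'->'E'
Result: VIHNDE


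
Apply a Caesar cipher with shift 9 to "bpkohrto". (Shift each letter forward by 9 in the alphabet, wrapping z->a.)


Input: 'bpkohrto', shift = 9
Operation: for each letter, (position + 9) mod 26
Mapping: 'b'(1+9=10)->'k', 'p'(15+9=24)->'y', 'k'(10+9=19)->'t', 'o'(14+9=23)->'x', 'h'(7+9=16)->'q', 'r'(17+9=26, 26 mod 26=0)->'a', 't'(19+9=28, 28 mod 26=2)->'c', 'o'(14+9=23)->'x'
Result: kytxqacx


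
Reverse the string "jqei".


Input string: 'jqei'
Operation: reverse character order
Original order: 'j' -> 'q' -> 'e' -> 'i'
Reversed order: 'i' -> 'e' -> 'q' -> 'j'
Result: ieqj


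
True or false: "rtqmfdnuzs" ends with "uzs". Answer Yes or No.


Input string: 'rtqmfdnuzs'
Suffix to check: 'uzs'
Last 3 characters of input: 'uzs'
Match: True
Result: Yes


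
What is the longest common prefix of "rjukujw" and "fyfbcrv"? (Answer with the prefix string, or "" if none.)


String 1: 'rjukujw'
String 2: 'fyfbcrv'
Compare position by position:
pos 0: 'r' vs 'f' differ -> stop
Longest common prefix: "" (length 0)


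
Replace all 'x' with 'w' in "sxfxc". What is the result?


Input string: 'sxfxc'
Operation: replace 'x' with 'w'
Positions of 'x': 1, 3
After replacement: swfwc


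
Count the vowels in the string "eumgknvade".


Input string: 'eumgknvade'
Operation: count vowels (a, e, i, o, u)
Scan: s[0]='e' (vowel), s[1]='u' (vowel), s[2]='m', s[3]='g', s[4]='k', s[5]='n', s[6]='v', s[7]='a' (vowel), s[8]='d', s[9]='e' (vowel)
Vowels found: 4
Result: 4


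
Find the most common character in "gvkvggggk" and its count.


Input: 'gvkvggggk'
Operation: tally each character
Counts: 'g':5, 'k':2, 'v':2
Maximum: 'g' appears 5 times


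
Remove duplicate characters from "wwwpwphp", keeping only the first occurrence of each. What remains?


Input: 'wwwpwphp'
Operation: keep first occurrence of each character
Scan: s[0]='w' new -> keep; s[1]='w' seen -> skip; s[2]='w' seen -> skip; s[3]='p' new -> keep; s[4]='w' seen -> skip; s[5]='p' seen -> skip; s[6]='h' new -> keep; s[7]='p' seen -> skip
Result: wph


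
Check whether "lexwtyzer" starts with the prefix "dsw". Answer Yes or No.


Input string: 'lexwtyzer'
Prefix to check: 'dsw'
First 3 characters of input: 'lex'
Match: False
Result: No


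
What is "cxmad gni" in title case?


Input string: 'cxmad gni'
Operation: capitalize first letter of each word
Word transformations: 'cxmad'->'Cxmad', 'gni'->'Gni'
Result: Cxmad Gni
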